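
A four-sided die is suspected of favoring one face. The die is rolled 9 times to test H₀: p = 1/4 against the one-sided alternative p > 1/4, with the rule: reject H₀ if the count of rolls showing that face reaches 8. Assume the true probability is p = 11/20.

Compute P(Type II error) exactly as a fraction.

A Type II error is failing to reject when Ha holds: with p = 11/20, β = P(Y ≤ 7).
Equivalently, β = 1 − P(Y ≥ 8) = 123069745737/128000000000.

123069745737/128000000000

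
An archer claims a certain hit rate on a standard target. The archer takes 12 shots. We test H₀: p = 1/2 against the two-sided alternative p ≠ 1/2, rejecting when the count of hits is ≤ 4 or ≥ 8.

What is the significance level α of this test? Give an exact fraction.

The significance level is the null-hypothesis probability of the rejection region {≤4} ∪ {≥8}.
The two tails are symmetric, so α = 2·(1 + 12 + 66 + 220 + 495)/2^12 = 1588/4096 = 397/1024.

397/1024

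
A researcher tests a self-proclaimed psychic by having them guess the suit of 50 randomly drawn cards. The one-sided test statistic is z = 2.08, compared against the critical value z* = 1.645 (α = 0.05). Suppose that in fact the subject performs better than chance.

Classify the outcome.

No error (correct decision).

The conventional null hypothesis is that the subject is guessing at random (p = 1/4).
Since z = 2.08 > z* = 1.645, H₀ is rejected.
H₀ is false (actually the subject performs better than chance).
The decision matches the true state — no error.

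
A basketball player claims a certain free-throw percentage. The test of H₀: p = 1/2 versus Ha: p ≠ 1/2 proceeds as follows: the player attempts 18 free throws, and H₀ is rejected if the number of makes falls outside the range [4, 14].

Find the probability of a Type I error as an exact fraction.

247/32768

Under H₀, X ~ Binomial(18, 1/2); α is the probability of landing in either tail, P(X ≤ 3) + P(X ≥ 15).
The two tails are symmetric, so α = 2·(1 + 18 + 153 + 816)/2^18 = 1976/262144 = 247/32768.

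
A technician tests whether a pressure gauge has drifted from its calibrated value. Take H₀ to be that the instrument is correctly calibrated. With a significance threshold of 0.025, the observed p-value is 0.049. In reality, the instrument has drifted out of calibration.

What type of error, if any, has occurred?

Since p = 0.049 ≥ α = 0.025, H₀ is not rejected.
H₀ is false (actually the instrument has drifted out of calibration).
Failing to reject a false H₀ is a Type II error.

Type II error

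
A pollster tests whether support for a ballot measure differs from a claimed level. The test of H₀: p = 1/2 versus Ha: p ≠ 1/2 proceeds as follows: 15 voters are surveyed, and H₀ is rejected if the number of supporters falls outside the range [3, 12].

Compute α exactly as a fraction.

The significance level is the null-hypothesis probability of the rejection region {≤2} ∪ {≥13}.
Each tail has probability (1 + 15 + 105)/32768; doubling gives α = 242/32768 = 121/16384.

121/16384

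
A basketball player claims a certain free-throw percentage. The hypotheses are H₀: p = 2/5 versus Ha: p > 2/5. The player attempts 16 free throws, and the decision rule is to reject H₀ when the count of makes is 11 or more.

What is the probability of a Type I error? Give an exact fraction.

2920824832/152587890625

Under H₀, X ~ Binomial(16, 2/5), and α = P(X ≥ 11).
Summing C(16,j)(2/5)^j(3/5)^{16−j} for j = 11,…,16 gives 2920824832/152587890625.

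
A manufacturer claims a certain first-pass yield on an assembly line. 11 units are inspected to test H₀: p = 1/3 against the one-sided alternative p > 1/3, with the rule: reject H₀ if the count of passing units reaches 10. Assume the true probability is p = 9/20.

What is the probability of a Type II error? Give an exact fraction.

20434671802787/20480000000000

β = P(fail to reject H₀ | Ha true) = P(K ≤ 9 | p = 9/20), K ~ Binomial(11, 9/20).
Summing C(11,j)·(9/20)^j·(11/20)^{11-j} for j = 0..9 gives 20434671802787/20480000000000.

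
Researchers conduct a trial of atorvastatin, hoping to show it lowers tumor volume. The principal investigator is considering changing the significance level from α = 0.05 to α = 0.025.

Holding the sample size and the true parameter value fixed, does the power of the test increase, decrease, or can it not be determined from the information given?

It decreases.

A smaller α moves the rejection region further into the tail. With the alternative true, more outcomes now fall outside the rejection region, so failing to reject becomes more likely.
Since power = 1 − β and β increases, power decreases.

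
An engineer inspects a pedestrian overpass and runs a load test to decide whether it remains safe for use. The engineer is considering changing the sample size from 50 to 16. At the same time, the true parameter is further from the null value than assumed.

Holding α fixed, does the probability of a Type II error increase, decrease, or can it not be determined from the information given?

The first change alone would make β increase; the second alone would make β decrease. Which effect dominates depends on the magnitudes, which are not given.

Cannot be determined from the information given.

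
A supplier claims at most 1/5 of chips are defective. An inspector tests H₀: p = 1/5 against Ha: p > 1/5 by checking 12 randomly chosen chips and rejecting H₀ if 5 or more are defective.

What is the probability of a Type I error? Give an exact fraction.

3542749/48828125

Under H₀, S ~ Binomial(12, 1/5); the Type I error rate is P(S ≥ 5).
Computing the lower-tail complement: 1 − 45285376/48828125 = 3542749/48828125.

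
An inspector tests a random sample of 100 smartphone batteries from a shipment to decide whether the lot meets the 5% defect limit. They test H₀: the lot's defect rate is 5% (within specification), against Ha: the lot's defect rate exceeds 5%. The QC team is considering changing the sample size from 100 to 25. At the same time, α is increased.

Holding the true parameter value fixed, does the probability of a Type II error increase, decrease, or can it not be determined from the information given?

The first change alone would make β increase; the second alone would make β decrease. Which effect dominates depends on the magnitudes, which are not given.

Cannot be determined from the information given.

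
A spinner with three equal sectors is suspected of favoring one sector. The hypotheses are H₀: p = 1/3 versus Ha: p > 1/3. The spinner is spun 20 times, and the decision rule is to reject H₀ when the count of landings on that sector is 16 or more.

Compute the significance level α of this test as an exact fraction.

The Type I error probability is α = P(Y ≥ 16) computed under H₀, where Y ~ Binomial(20, 1/3).
P(Y ≥ 16) = Σ_{j=16}^{20} C(20,j)·(1/3)^j·(2/3)^{20-j} = 29147/1162261467.

29147/1162261467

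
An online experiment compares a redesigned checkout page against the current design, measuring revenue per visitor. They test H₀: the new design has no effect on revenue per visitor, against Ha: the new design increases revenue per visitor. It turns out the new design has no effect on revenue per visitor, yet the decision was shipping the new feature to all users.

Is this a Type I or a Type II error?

'Shipping the new feature to all users' corresponds to rejecting H₀.
H₀ was rejected but H₀ is true — a Type I error (false positive).

Type I error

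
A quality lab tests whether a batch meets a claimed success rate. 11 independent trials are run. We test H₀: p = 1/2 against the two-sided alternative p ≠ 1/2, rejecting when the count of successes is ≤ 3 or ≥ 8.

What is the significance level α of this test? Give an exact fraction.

29/128

The significance level is the null-hypothesis probability of the rejection region {≤3} ∪ {≥8}.
Each tail has probability (1 + 11 + 55 + 165)/2048; doubling gives α = 464/2048 = 29/128.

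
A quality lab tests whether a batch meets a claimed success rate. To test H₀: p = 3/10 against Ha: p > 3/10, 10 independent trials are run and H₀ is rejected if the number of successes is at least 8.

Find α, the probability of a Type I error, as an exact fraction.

1987983/1250000000

Under H₀, K ~ Binomial(10, 3/10), and α = P(K ≥ 8).
P(K ≥ 8) = Σ_{j=8}^{10} C(10,j)·(3/10)^j·(7/10)^{10-j} = 1987983/1250000000.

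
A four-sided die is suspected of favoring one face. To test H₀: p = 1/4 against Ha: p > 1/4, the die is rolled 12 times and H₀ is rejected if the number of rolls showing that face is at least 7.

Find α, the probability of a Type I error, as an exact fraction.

119561/8388608

The Type I error probability is α = P(S ≥ 7) computed under H₀, where S ~ Binomial(12, 1/4).
P(S ≥ 7) = Σ_{j=7}^{12} C(12,j)·(1/4)^j·(3/4)^{12-j} = 119561/8388608.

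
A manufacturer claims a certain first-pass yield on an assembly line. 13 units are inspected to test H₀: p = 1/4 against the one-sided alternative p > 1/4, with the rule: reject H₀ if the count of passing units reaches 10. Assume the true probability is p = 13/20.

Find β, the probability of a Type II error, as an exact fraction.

β = P(fail to reject H₀ | Ha true) = P(K ≤ 9 | p = 13/20), K ~ Binomial(13, 13/20).
Equivalently, β = 1 − P(K ≥ 10) = 739046497348117/1024000000000000.

739046497348117/1024000000000000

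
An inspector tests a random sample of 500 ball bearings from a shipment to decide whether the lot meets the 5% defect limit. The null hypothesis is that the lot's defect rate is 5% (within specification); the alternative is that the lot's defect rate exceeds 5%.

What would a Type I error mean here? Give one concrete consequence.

A Type I error is rejecting H₀ when H₀ is true.
Here that means rejecting the lot and scrapping or reworking it when actually the lot's defect rate is 5% (within specification).

A Type I error would mean concluding that the lot's defect rate exceeds 5% when in fact the lot's defect rate is 5% (within specification). Consequence: a good lot is scrapped, wasting material and production time.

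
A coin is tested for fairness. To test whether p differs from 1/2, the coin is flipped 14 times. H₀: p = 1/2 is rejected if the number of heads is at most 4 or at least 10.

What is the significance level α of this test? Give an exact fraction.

α = P(X ≤ 4 or X ≥ 10 | p = 1/2), X ~ Binomial(14, 1/2).
Each tail has probability (1 + 14 + 91 + 364 + 1001)/16384; doubling gives α = 2942/16384 = 1471/8192.

1471/8192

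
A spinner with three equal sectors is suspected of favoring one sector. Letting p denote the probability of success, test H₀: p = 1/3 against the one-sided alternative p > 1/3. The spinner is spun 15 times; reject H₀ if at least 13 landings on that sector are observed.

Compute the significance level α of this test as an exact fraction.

451/14348907

Under H₀, K ~ Binomial(15, 1/3), and α = P(K ≥ 13).
P(K ≥ 13) = Σ_{j=13}^{15} C(15,j)·(1/3)^j·(2/3)^{15-j} = 451/14348907.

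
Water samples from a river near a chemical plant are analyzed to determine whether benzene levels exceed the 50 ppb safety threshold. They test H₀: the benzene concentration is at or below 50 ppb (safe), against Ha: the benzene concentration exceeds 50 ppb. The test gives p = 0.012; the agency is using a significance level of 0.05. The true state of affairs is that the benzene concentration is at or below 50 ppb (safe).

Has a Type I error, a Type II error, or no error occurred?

Since p = 0.012 < α = 0.05, H₀ is rejected.
H₀ is true (actually the benzene concentration is at or below 50 ppb (safe)).
Rejecting a true H₀ is a Type I error.

Type I error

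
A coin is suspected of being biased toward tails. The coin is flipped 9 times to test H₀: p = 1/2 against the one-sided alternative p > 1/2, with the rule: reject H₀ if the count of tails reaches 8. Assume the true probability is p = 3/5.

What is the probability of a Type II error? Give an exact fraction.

A Type II error is failing to reject when Ha holds: with p = 3/5, β = P(K ≤ 7).
Equivalently, β = 1 − P(K ≥ 8) = 1815344/1953125.

1815344/1953125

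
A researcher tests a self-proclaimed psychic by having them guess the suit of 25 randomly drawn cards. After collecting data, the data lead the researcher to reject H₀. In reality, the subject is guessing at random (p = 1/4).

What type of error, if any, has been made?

The conventional null hypothesis here is that the subject is guessing at random (p = 1/4).
H₀ was rejected, but H₀ is actually true.
Rejecting a true null hypothesis is a Type I error (false positive).

Type I error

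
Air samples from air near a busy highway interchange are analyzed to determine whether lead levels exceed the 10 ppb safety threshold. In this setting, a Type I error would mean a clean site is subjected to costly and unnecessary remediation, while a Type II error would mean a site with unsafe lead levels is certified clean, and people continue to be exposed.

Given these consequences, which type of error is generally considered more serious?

The Type II consequence (a site with unsafe lead levels is certified clean, and people continue to be exposed) is more severe than the Type I consequence (a clean site is subjected to costly and unnecessary remediation).

Type II error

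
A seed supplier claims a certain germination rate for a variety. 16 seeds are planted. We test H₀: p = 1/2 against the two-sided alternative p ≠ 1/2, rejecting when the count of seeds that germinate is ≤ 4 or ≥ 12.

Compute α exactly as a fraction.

Under H₀, K ~ Binomial(16, 1/2); α is the probability of landing in either tail, P(K ≤ 4) + P(K ≥ 12).
The two tails are symmetric, so α = 2·(1 + 16 + 120 + 560 + 1820)/2^16 = 5034/65536 = 2517/32768.

2517/32768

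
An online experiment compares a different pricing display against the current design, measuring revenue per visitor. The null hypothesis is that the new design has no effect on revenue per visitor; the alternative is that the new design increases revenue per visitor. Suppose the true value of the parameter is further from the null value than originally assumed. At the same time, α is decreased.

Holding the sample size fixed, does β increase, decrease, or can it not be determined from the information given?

Cannot be determined from the information given.

The first change alone would make β decrease; the second alone would make β increase. Which effect dominates depends on the magnitudes, which are not given.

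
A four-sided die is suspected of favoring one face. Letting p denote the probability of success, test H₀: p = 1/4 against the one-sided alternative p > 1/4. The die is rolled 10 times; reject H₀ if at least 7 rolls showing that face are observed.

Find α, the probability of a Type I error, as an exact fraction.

α = P(reject H₀ | H₀ true) = P(S ≥ 7 | p = 1/4), with S ~ Binomial(10, 1/4).
Summing C(10,j)(1/4)^j(3/4)^{10−j} for j = 7,…,10 gives 919/262144.

919/262144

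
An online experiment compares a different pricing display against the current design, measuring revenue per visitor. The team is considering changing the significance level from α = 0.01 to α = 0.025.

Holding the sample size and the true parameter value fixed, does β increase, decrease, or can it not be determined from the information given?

It decreases.

A larger α widens the rejection region, so when the alternative is true more outcomes lead to rejection — failing to reject becomes less likely.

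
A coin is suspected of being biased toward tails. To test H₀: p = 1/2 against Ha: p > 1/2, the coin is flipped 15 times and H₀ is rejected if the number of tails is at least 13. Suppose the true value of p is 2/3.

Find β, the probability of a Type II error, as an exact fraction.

13210219/14348907

β = P(fail to reject H₀ | Ha true) = P(Y ≤ 12 | p = 2/3), Y ~ Binomial(15, 2/3).
Equivalently, β = 1 − P(Y ≥ 13) = 13210219/14348907.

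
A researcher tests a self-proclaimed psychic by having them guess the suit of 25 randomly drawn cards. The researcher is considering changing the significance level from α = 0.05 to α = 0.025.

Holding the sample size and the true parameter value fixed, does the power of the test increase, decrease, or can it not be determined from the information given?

It decreases.

A smaller α moves the rejection region further into the tail. With the alternative true, more outcomes now fall outside the rejection region, so failing to reject becomes more likely.
Since power = 1 − β and β increases, power decreases.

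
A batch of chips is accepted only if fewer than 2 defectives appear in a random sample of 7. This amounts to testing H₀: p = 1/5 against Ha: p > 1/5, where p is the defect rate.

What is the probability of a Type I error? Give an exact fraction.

33069/78125

Under H₀, X ~ Binomial(7, 1/5); the Type I error rate is P(X ≥ 2).
α = 1 − P(X ≤ 1) = 1 − 45056/78125 = 33069/78125.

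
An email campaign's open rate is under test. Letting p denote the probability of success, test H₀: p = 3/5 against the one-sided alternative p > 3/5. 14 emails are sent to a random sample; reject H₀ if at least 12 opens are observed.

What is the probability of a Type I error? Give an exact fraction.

The Type I error probability is α = P(S ≥ 12) computed under H₀, where S ~ Binomial(14, 3/5).
P(S ≥ 12) = Σ_{j=12}^{14} C(14,j)·(3/5)^j·(2/5)^{14-j} = 242868537/6103515625.

242868537/6103515625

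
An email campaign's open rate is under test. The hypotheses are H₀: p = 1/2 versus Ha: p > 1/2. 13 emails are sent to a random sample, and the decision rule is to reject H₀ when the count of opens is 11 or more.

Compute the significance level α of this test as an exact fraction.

α = P(reject H₀ | H₀ true) = P(K ≥ 11 | p = 1/2), with K ~ Binomial(13, 1/2).
That's C(13,11) + C(13,12) + C(13,13) over 2^13, i.e. (78 + 13 + 1)/8192 = 92/8192 = 23/2048.

23/2048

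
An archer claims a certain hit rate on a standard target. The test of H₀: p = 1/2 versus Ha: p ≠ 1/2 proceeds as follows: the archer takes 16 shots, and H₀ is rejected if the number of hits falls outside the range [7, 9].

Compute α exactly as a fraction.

The significance level is the null-hypothesis probability of the rejection region {≤6} ∪ {≥10}.
Each tail has probability (1 + 16 + 120 + 560 + 1820 + 4368 + 8008)/65536; doubling gives α = 29786/65536 = 14893/32768.

14893/32768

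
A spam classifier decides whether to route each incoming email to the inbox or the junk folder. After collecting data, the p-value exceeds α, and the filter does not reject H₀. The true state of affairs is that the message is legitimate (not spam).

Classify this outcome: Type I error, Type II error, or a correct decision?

Neither — the decision is correct.

The conventional null hypothesis here is that the message is legitimate (not spam).
The test retained a true H₀ — the decision matches the true state.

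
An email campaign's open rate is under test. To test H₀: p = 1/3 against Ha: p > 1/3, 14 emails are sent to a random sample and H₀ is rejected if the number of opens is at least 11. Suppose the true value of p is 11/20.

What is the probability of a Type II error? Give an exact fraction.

Under the alternative p = 11/20, S ~ Binomial(14, 11/20); β is the probability the test does not reject, P(S < 11).
Adding the binomial probabilities P(S=0)+…+P(S=10) at p = 11/20 gives 767413934602409223/819200000000000000.

767413934602409223/819200000000000000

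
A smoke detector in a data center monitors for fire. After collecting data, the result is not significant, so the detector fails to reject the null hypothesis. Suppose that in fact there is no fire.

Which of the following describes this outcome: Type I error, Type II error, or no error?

The conventional null hypothesis here is that there is no fire.
The test retained a true H₀ — the decision matches the true state.

No error — this is a correct decision.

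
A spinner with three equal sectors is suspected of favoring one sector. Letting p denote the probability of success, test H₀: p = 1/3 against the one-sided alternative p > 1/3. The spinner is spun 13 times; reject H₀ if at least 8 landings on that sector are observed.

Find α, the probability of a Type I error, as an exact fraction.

6139/177147

α = P(reject H₀ | H₀ true) = P(S ≥ 8 | p = 1/3), with S ~ Binomial(13, 1/3).
P(S ≥ 8) = Σ_{j=8}^{13} C(13,j)·(1/3)^j·(2/3)^{13-j} = 6139/177147.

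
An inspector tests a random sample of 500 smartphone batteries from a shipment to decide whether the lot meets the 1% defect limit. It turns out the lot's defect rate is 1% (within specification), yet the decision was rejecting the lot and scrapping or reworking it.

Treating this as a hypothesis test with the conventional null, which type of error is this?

Type I error

The null hypothesis here is that the lot's defect rate is 1% (within specification).
'Rejecting the lot and scrapping or reworking it' corresponds to rejecting H₀.
H₀ was rejected but H₀ is true — a Type I error (false positive).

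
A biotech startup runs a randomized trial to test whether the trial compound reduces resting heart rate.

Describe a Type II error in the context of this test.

A Type II error would mean concluding that the drug has no effect on resting heart rate (or at least failing to establish that the drug reduces resting heart rate) when in fact the drug reduces resting heart rate.

With the conventional null hypothesis that the drug has no effect on resting heart rate:
A Type II error is failing to reject H₀ when H₀ is false.
Here that means concluding there is insufficient evidence that the drug works when actually the drug reduces resting heart rate.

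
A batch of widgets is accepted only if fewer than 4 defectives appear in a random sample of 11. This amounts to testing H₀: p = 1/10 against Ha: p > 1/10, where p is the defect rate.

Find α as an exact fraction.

46336903/2500000000

The significance level is the probability, assuming p = 1/10, of seeing 4 or more defectives in 11 draws.
α = 1 − P(Y ≤ 3) = 1 − 2453663097/2500000000 = 46336903/2500000000.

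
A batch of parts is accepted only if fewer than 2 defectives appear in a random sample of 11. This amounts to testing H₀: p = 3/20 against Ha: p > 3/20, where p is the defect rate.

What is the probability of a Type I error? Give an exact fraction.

Under H₀, S ~ Binomial(11, 3/20); the Type I error rate is P(S ≥ 2).
Computing the lower-tail complement: 1 − 2015993900449/4096000000000 = 2080006099551/4096000000000.

2080006099551/4096000000000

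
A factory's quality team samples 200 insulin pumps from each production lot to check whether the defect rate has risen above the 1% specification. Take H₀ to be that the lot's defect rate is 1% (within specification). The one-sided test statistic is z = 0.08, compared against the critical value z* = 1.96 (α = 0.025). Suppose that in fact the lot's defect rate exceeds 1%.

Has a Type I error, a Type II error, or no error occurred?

Type II error

Since z = 0.08 ≤ z* = 1.96, H₀ is not rejected.
H₀ is false (actually the lot's defect rate exceeds 1%).
Failing to reject a false H₀ is a Type II error.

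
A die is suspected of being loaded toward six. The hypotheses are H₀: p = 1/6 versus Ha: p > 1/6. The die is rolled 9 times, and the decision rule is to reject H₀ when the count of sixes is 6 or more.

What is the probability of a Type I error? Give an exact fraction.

The Type I error probability is α = P(S ≥ 6) computed under H₀, where S ~ Binomial(9, 1/6).
P(S ≥ 6) = Σ_{j=6}^{9} C(9,j)·(1/6)^j·(5/6)^{9-j} = 5723/5038848.

5723/5038848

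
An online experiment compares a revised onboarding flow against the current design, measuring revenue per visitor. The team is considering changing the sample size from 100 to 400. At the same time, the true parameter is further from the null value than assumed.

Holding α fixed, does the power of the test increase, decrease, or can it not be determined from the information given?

It increases.

Increasing n separates the H₀ and Ha sampling distributions, so under Ha fewer outcomes land in the acceptance region. A larger true effect moves the Ha sampling distribution further from the H₀ critical value, making rejection more likely when Ha is true. Both changes push β in the same direction.
Since power = 1 − β and β decreases, power increases.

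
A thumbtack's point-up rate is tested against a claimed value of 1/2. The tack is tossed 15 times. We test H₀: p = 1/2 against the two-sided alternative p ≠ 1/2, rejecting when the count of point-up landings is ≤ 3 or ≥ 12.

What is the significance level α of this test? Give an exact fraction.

The significance level is the null-hypothesis probability of the rejection region {≤3} ∪ {≥12}.
The two tails are symmetric, so α = 2·(1 + 15 + 105 + 455)/2^15 = 1152/32768 = 9/256.

9/256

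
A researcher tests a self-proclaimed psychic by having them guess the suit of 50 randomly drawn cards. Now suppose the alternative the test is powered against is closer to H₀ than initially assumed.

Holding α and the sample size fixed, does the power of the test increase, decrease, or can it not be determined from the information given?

A smaller true effect puts the Ha sampling distribution closer to H₀, so more of it falls in the non-rejection region.
Since power = 1 − β and β increases, power decreases.

It decreases.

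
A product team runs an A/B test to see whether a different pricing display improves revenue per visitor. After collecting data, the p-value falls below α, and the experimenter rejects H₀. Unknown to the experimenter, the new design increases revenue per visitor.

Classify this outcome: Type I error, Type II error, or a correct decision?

The conventional null hypothesis here is that the new design has no effect on revenue per visitor.
The test rejected a false H₀ — the decision matches the true state.

Neither — the decision is correct.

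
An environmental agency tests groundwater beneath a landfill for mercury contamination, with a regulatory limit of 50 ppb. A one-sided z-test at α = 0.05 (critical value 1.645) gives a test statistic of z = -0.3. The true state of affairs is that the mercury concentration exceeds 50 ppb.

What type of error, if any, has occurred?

The conventional null hypothesis is that the mercury concentration is at or below 50 ppb (safe).
Since z = -0.3 ≤ z* = 1.645, H₀ is not rejected.
H₀ is false (actually the mercury concentration exceeds 50 ppb).
Failing to reject a false H₀ is a Type II error.

Type II error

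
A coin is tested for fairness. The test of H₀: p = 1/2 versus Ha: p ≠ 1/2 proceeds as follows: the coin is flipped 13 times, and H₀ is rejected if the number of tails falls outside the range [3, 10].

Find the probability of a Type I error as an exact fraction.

23/1024

The significance level is the null-hypothesis probability of the rejection region {≤2} ∪ {≥11}.
The two tails are symmetric, so α = 2·(1 + 13 + 78)/2^13 = 184/8192 = 23/1024.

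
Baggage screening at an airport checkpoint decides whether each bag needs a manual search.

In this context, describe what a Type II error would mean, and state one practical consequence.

A Type II error would mean concluding that the bag contains no prohibited items (or at least failing to establish that the bag contains a prohibited item) when in fact the bag contains a prohibited item. Consequence: a prohibited item passes through security undetected.

With the conventional null hypothesis that the bag contains no prohibited items:
A Type II error is failing to reject H₀ when H₀ is false.
Here that means letting the bag through when actually the bag contains a prohibited item.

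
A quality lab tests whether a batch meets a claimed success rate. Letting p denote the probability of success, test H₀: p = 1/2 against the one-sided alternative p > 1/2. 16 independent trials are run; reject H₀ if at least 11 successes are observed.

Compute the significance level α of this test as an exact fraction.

6885/65536

Under H₀, Y ~ Binomial(16, 1/2), and α = P(Y ≥ 11).
That's C(16,11) + C(16,12) + C(16,13) + C(16,14) + C(16,15) + C(16,16) over 2^16, i.e. (4368 + 1820 + 560 + 120 + 16 + 1)/65536 = 6885/65536.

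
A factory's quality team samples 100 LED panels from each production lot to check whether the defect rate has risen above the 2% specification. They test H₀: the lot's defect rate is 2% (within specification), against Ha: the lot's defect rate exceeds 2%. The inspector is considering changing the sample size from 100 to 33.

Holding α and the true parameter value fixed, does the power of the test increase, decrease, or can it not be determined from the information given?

With less data the test statistic is noisier; under Ha, more outcomes land inside the acceptance region.
Since power = 1 − β and β increases, power decreases.

It decreases.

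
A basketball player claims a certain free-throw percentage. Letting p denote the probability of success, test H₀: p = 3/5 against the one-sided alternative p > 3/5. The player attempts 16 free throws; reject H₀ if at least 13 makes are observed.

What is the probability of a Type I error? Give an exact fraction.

1988120781/30517578125

Under H₀, K ~ Binomial(16, 3/5), and α = P(K ≥ 13).
Adding the binomial terms for j = 13 through 16 with p = 3/5 yields 1988120781/30517578125.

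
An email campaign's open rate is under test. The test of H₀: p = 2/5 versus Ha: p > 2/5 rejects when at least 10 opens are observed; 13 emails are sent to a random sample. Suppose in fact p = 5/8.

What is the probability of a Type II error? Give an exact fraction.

A Type II error is failing to reject when Ha holds: with p = 5/8, β = P(Y ≤ 9).
Equivalently, β = 1 − P(Y ≥ 10) = 107331531597/137438953472.

107331531597/137438953472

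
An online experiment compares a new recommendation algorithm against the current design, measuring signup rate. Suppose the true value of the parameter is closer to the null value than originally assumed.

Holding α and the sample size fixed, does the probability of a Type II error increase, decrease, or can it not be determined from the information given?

A smaller true effect puts the Ha sampling distribution closer to H₀, so more of it falls in the non-rejection region.

It increases.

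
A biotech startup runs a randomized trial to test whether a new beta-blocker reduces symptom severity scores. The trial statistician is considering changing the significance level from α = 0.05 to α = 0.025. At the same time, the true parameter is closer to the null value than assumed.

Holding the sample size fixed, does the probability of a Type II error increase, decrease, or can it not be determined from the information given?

It increases.

A smaller α moves the rejection region further into the tail. With the alternative true, more outcomes now fall outside the rejection region, so failing to reject becomes more likely. A smaller departure from H₀ means the test statistic under Ha is distributed closer to where it would be under H₀; rejection becomes less likely. Both changes push β in the same direction.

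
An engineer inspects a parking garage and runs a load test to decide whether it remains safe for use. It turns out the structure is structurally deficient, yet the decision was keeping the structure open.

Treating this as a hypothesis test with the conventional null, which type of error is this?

The null hypothesis here is that the structure meets the required load capacity (safe).
'Keeping the structure open' corresponds to failing to reject H₀.
H₀ was not rejected but H₀ is false — a Type II error (false negative).

Type II error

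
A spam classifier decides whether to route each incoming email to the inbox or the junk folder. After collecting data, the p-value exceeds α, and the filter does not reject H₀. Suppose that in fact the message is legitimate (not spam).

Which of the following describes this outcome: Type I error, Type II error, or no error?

Neither — the decision is correct.

The conventional null hypothesis here is that the message is legitimate (not spam).
The test retained a true H₀ — the decision matches the true state.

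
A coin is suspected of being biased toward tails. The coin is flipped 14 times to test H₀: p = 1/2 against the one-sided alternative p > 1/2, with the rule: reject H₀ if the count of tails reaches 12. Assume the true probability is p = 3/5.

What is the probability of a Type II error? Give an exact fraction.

Under the alternative p = 3/5, S ~ Binomial(14, 3/5); β is the probability the test does not reject, P(S < 12).
Adding the binomial probabilities P(S=0)+…+P(S=11) at p = 3/5 gives 5860647088/6103515625.

5860647088/6103515625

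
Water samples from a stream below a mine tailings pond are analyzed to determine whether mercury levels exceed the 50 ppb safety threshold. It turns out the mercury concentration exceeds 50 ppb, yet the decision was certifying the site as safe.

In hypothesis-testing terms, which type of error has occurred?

Type II error

The null hypothesis here is that the mercury concentration is at or below 50 ppb (safe).
'Certifying the site as safe' corresponds to failing to reject H₀.
H₀ was not rejected but H₀ is false — a Type II error (false negative).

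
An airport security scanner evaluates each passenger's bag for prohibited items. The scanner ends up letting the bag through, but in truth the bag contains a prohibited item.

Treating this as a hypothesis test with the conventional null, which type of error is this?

The null hypothesis here is that the bag contains no prohibited items.
'Letting the bag through' corresponds to failing to reject H₀.
H₀ was not rejected but H₀ is false — a Type II error (false negative).

Type II error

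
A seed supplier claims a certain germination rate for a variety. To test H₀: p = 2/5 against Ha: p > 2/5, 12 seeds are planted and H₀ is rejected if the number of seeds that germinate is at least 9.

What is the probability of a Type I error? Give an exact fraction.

The Type I error probability is α = P(Y ≥ 9) computed under H₀, where Y ~ Binomial(12, 2/5).
Summing C(12,j)(2/5)^j(3/5)^{12−j} for j = 9,…,12 gives 745472/48828125.

745472/48828125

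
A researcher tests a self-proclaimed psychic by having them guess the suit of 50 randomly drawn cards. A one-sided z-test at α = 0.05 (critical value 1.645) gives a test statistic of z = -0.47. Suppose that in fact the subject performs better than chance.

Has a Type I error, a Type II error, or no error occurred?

Type II error

The conventional null hypothesis is that the subject is guessing at random (p = 1/4).
Since z = -0.47 ≤ z* = 1.645, H₀ is not rejected.
H₀ is false (actually the subject performs better than chance).
Failing to reject a false H₀ is a Type II error.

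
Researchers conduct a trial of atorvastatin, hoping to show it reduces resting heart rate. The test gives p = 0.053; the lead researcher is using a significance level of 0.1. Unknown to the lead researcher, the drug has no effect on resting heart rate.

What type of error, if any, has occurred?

Type I error

The conventional null hypothesis is that the drug has no effect on resting heart rate.
Since p = 0.053 < α = 0.1, H₀ is rejected.
H₀ is true (actually the drug has no effect on resting heart rate).
Rejecting a true H₀ is a Type I error.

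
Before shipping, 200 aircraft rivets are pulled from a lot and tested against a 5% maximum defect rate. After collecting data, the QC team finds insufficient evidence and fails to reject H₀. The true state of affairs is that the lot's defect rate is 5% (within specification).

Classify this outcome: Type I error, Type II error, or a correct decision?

The conventional null hypothesis here is that the lot's defect rate is 5% (within specification).
The test retained a true H₀ — the decision matches the true state.

Neither — the decision is correct.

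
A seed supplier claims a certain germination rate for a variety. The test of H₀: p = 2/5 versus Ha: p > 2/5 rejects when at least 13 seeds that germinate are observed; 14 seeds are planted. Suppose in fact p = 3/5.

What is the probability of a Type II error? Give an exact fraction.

6054091612/6103515625

Under the alternative p = 3/5, S ~ Binomial(14, 3/5); β is the probability the test does not reject, P(S < 13).
Adding the binomial probabilities P(S=0)+…+P(S=12) at p = 3/5 gives 6054091612/6103515625.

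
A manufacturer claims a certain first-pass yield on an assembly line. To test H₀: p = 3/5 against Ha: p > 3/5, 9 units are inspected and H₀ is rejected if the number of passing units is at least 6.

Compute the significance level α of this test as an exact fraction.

Under H₀, X ~ Binomial(9, 3/5), and α = P(X ≥ 6).
Summing C(9,j)(3/5)^j(2/5)^{9−j} for j = 6,…,9 gives 942597/1953125.

942597/1953125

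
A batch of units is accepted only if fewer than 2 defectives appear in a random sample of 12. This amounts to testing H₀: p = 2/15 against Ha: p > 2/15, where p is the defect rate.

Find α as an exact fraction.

63436403311256/129746337890625

α = P(reject H₀ | H₀ true) = P(X ≥ 2 | p = 2/15), X ~ Binomial(12, 2/15).
Computing the lower-tail complement: 1 − 66309934579369/129746337890625 = 63436403311256/129746337890625.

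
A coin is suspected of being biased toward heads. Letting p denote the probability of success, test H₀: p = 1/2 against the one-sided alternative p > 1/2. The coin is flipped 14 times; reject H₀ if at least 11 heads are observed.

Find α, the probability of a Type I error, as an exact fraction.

235/8192

α = P(reject H₀ | H₀ true) = P(X ≥ 11 | p = 1/2), with X ~ Binomial(14, 1/2).
P(X ≥ 11) = [C(14,11) + C(14,12) + C(14,13) + C(14,14)] / 2^14 = (364 + 91 + 14 + 1) / 16384 = 470/16384 = 235/8192.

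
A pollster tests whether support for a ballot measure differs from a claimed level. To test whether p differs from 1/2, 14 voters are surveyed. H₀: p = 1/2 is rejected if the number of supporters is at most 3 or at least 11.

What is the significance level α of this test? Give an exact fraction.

235/4096

Under H₀, Y ~ Binomial(14, 1/2); α is the probability of landing in either tail, P(Y ≤ 3) + P(Y ≥ 11).
The two tails are symmetric, so α = 2·(1 + 14 + 91 + 364)/2^14 = 940/16384 = 235/4096.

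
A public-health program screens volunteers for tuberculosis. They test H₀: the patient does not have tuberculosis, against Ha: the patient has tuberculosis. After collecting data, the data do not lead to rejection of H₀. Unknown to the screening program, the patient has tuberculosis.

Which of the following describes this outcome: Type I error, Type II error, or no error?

H₀ was not rejected, but H₀ is actually false.
Failing to reject a false null hypothesis is a Type II error (false negative).

Type II error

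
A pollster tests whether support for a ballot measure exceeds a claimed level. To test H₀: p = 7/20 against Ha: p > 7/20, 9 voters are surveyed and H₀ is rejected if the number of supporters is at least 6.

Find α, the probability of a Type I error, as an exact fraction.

6859289647/128000000000

Under H₀, K ~ Binomial(9, 7/20), and α = P(K ≥ 6).
Adding the binomial terms for j = 6 through 9 with p = 7/20 yields 6859289647/128000000000.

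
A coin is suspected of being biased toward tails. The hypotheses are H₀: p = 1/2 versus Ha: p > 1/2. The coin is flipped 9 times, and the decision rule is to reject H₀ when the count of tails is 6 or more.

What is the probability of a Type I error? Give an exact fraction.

65/256

The Type I error probability is α = P(Y ≥ 6) computed under H₀, where Y ~ Binomial(9, 1/2).
P(Y ≥ 6) = [C(9,6) + C(9,7) + C(9,8) + C(9,9)] / 2^9 = (84 + 36 + 9 + 1) / 512 = 130/512 = 65/256.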